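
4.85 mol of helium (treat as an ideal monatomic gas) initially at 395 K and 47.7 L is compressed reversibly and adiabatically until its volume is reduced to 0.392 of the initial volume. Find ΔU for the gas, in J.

20700 J

P₁ = nRT₁/V₁ = 4.85×8.314×395/47.7 = 334 kPa.
Adiabatic: TV^(γ−1) = const ⇒ T₂ = 395×(2.55)^0.667 = 737 K; PV^γ = const ⇒ P₂ = 1590 kPa.
For an ideal gas ΔU = nCvΔT with Cv = (3/2)R = 12.5 J/(mol·K).
ΔU = 4.85×12.5×(737−395) = 20700 J.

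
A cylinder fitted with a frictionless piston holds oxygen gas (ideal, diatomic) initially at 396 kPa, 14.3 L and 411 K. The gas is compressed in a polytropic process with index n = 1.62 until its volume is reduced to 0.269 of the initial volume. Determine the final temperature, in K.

928 K

Polytropic n=1.62: T₂ = T₁(V₁/V₂)^(n−1) = 411×(3.72)^0.62 = 928 K; P₂ = P₁(V₁/V₂)^n = 3320 kPa.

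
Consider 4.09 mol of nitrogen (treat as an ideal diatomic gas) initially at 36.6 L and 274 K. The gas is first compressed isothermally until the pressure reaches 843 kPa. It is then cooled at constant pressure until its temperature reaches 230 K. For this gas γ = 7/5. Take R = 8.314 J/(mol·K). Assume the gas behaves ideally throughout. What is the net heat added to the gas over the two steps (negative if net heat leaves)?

P₁ = nRT₁/V₁ = 4.09×8.314×274/36.6 = 255 kPa.
Step 1 — Isothermal: T stays 274 K; PV = const ⇒ V₂ = 11.1 L, P₂ = 843 kPa.
ΔU = 0 (ideal gas, T constant).
W = nRT ln(V₂/V₁) = 4.09×8.314×274×ln(0.302) = -11200 J.
Q = ΔU + W = -11200 J.
State after step 1: P = 843 kPa, V = 11.1 L, T = 274 K.
Step 2 — Isobaric: P stays 843 kPa; V/T = const ⇒ T₂ = 230 K, V₂ = 9.28 L.
W = PΔV = 843×(9.28−11.1) kPa·L = -1500 J.
ΔU = nCvΔT = 4.09×20.8×(230−274) = -3740 J.
Q = ΔU + W = nCpΔT = -5240 J.
Net over both steps: W = -12700 J, Q = -16400 J, ΔU = -3740 J.

-16400 J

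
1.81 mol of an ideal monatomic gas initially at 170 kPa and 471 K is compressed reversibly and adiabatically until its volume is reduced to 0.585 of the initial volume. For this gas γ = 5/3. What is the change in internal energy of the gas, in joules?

4570 J

V₁ = nRT₁/P₁ = 1.81×8.314×471/170 = 41.7 L.
Adiabatic: TV^(γ−1) = const ⇒ T₂ = 471×(1.71)^0.667 = 673 K; PV^γ = const ⇒ P₂ = 415 kPa.
For an ideal gas ΔU = nCvΔT with Cv = (3/2)R = 12.5 J/(mol·K).
ΔU = 1.81×12.5×(673−471) = 4570 J.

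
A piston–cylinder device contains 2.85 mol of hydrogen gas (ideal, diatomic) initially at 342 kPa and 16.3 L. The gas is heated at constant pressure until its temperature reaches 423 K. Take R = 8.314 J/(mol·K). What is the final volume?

29.3 L

T₁ = P₁V₁/(nR) = 342×16.3/(2.85×8.314) = 235 K.
Isobaric: P stays 342 kPa; V/T = const ⇒ T₂ = 423 K, V₂ = 29.3 L.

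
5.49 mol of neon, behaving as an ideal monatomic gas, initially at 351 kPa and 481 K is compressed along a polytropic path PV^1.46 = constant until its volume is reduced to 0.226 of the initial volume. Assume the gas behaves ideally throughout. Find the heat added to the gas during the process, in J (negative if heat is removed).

V₁ = nRT₁/P₁ = 5.49×8.314×481/351 = 62.5 L.
Polytropic n=1.46: T₂ = T₁(V₁/V₂)^(n−1) = 481×(4.42)^0.46 = 953 K; P₂ = P₁(V₁/V₂)^n = 3080 kPa.
W = (P₁V₁−P₂V₂)/(n−1) = (351×62.5−3080×14.1)/0.46 = -46900 J.
ΔU = nCvΔT = 5.49×12.5×(953−481) = 32300 J.
Q = ΔU + W = -14500 J.

-14500 J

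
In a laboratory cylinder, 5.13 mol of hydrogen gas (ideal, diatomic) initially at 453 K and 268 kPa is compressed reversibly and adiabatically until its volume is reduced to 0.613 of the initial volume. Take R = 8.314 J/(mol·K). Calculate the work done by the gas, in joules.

-10400 J

V₁ = nRT₁/P₁ = 5.13×8.314×453/268 = 72.1 L.
Adiabatic: TV^(γ−1) = const ⇒ T₂ = 453×(1.63)^0.400 = 551 K; PV^γ = const ⇒ P₂ = 532 kPa.
ΔU = nCvΔT = 5.13×20.8×(551−453) = 10400 J.
Q = 0 for an adiabatic process, so W = −ΔU = -10400 J.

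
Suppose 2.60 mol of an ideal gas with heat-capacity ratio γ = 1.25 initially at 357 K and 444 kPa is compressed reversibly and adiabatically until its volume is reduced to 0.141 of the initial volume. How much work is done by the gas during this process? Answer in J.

-19500 J

V₁ = nRT₁/P₁ = 2.60×8.314×357/444 = 17.4 L.
Adiabatic: TV^(γ−1) = const ⇒ T₂ = 357×(7.09)^0.250 = 583 K; PV^γ = const ⇒ P₂ = 5140 kPa.
ΔU = nCvΔT = 2.60×33.3×(583−357) = 19500 J.
Q = 0 for an adiabatic process, so W = −ΔU = -19500 J.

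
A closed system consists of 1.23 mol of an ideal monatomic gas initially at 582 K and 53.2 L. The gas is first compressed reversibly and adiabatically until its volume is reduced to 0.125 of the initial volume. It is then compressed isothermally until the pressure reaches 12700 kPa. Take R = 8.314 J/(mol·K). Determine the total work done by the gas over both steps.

-56900 J

P₁ = nRT₁/V₁ = 1.23×8.314×582/53.2 = 112 kPa.
Step 1 — Adiabatic: TV^(γ−1) = const ⇒ T₂ = 582×(8.00)^0.667 = 2330 K; PV^γ = const ⇒ P₂ = 3580 kPa.
ΔU = nCvΔT = 1.23×12.5×(2330−582) = 26800 J.
Q = 0 for an adiabatic process, so W = −ΔU = -26800 J.
State after step 1: P = 3580 kPa, V = 6.65 L, T = 2330 K.
Step 2 — Isothermal: T stays 2330 K; PV = const ⇒ V₂ = 1.87 L, P₂ = 12700 kPa.
ΔU = 0 (ideal gas, T constant).
W = nRT ln(V₂/V₁) = 1.23×8.314×2330×ln(0.282) = -30100 J.
Q = ΔU + W = -30100 J.
Net over both steps: W = -56900 J, Q = -30100 J, ΔU = 26800 J.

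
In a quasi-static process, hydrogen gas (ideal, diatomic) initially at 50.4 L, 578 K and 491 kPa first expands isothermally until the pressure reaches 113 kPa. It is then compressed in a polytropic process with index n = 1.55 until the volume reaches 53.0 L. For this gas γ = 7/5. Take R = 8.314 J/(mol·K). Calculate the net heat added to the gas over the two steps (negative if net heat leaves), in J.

n = P₁V₁/(RT₁) = 491×50.4/(8.314×578) = 5.15 mol.
Step 1 — Isothermal: T stays 578 K; PV = const ⇒ V₂ = 219 L, P₂ = 113 kPa.
ΔU = 0 (ideal gas, T constant).
W = nRT ln(V₂/V₁) = 5.15×8.314×578×ln(4.35) = 36400 J.
Q = ΔU + W = 36400 J.
State after step 1: P = 113 kPa, V = 219 L, T = 578 K.
Step 2 — Polytropic n=1.55: T₂ = T₁(V₁/V₂)^(n−1) = 578×(4.13)^0.55 = 1260 K; P₂ = P₁(V₁/V₂)^n = 1020 kPa.
W = (P₁V₁−P₂V₂)/(n−1) = (113×219−1020×53.0)/0.55 = -53200 J.
ΔU = nCvΔT = 5.15×20.8×(1260−578) = 73100 J.
Q = ΔU + W = 19900 J.
Net over both steps: W = -16800 J, Q = 56300 J, ΔU = 73100 J.

56300 J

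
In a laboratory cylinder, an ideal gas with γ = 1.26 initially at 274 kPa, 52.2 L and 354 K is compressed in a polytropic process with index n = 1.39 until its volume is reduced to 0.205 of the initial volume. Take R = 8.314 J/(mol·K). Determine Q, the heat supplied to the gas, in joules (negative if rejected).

n = P₁V₁/(RT₁) = 274×52.2/(8.314×354) = 4.86 mol.
Polytropic n=1.39: T₂ = T₁(V₁/V₂)^(n−1) = 354×(4.88)^0.39 = 657 K; P₂ = P₁(V₁/V₂)^n = 2480 kPa.
W = (P₁V₁−P₂V₂)/(n−1) = (274×52.2−2480×10.7)/0.39 = -31400 J.
ΔU = nCvΔT = 4.86×32.0×(657−354) = 47100 J.
Q = ΔU + W = 15700 J.

15700 J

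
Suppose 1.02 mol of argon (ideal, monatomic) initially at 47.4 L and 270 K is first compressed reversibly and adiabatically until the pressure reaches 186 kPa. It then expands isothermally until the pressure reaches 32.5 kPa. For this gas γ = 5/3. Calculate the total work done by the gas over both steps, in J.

P₁ = nRT₁/V₁ = 1.02×8.314×270/47.4 = 48.3 kPa.
Step 1 — Adiabatic: T₂/T₁ = (P₂/P₁)^((γ−1)/γ) ⇒ T₂ = 270×(3.85)^0.400 = 463 K; V₂ = 21.1 L.
ΔU = nCvΔT = 1.02×12.5×(463−270) = 2450 J.
Q = 0 for an adiabatic process, so W = −ΔU = -2450 J.
State after step 1: P = 186 kPa, V = 21.1 L, T = 463 K.
Step 2 — Isothermal: T stays 463 K; PV = const ⇒ V₂ = 121 L, P₂ = 32.5 kPa.
ΔU = 0 (ideal gas, T constant).
W = nRT ln(V₂/V₁) = 1.02×8.314×463×ln(5.72) = 6850 J.
Q = ΔU + W = 6850 J.
Net over both steps: W = 4390 J, Q = 6850 J, ΔU = 2450 J.

4390 J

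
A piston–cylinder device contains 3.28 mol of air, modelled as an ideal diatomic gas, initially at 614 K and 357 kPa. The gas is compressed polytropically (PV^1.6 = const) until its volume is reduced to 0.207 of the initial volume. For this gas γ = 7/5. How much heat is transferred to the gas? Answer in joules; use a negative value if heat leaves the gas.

21900 J

V₁ = nRT₁/P₁ = 3.28×8.314×614/357 = 46.9 L.
Polytropic n=1.6: T₂ = T₁(V₁/V₂)^(n−1) = 614×(4.83)^0.60 = 1580 K; P₂ = P₁(V₁/V₂)^n = 4440 kPa.
W = (P₁V₁−P₂V₂)/(n−1) = (357×46.9−4440×9.71)/0.60 = -43900 J.
ΔU = nCvΔT = 3.28×20.8×(1580−614) = 65800 J.
Q = ΔU + W = 21900 J.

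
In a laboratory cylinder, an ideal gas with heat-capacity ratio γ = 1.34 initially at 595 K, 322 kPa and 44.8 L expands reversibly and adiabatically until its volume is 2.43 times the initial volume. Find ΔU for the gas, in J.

-11100 J

n = P₁V₁/(RT₁) = 322×44.8/(8.314×595) = 2.92 mol.
Adiabatic: TV^(γ−1) = const ⇒ T₂ = 595×(0.412)^0.340 = 440 K; PV^γ = const ⇒ P₂ = 98.0 kPa.
For an ideal gas ΔU = nCvΔT with Cv = R/(γ−1) = 24.5 J/(mol·K).
ΔU = 2.92×24.5×(440−595) = -11100 J.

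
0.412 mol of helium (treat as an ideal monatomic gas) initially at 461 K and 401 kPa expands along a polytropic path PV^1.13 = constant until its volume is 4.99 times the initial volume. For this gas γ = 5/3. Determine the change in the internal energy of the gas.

-447 J

V₁ = nRT₁/P₁ = 0.412×8.314×461/401 = 3.94 L.
Polytropic n=1.13: T₂ = T₁(V₁/V₂)^(n−1) = 461×(0.200)^0.13 = 374 K; P₂ = P₁(V₁/V₂)^n = 65.2 kPa.
For an ideal gas ΔU = nCvΔT with Cv = (3/2)R = 12.5 J/(mol·K).
ΔU = 0.412×12.5×(374−461) = -447 J.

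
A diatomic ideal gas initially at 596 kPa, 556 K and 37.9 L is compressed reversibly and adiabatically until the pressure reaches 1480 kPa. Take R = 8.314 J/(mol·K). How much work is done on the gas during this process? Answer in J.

16800 J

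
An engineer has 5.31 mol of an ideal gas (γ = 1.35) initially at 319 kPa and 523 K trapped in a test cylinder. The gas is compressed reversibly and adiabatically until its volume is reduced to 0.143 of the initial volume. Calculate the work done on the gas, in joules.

64300 J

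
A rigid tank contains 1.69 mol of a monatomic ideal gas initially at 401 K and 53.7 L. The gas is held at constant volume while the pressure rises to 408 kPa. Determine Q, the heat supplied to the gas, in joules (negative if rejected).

24400 J

P₁ = nRT₁/V₁ = 1.69×8.314×401/53.7 = 105 kPa.
Isochoric: V stays 53.7 L; P/T = const ⇒ T₂ = 1560 K, P₂ = 408 kPa.
W = 0 (no volume change).
ΔU = nCvΔT = 1.69×12.5×(1560−401) = 24400 J.
Q = ΔU = 24400 J.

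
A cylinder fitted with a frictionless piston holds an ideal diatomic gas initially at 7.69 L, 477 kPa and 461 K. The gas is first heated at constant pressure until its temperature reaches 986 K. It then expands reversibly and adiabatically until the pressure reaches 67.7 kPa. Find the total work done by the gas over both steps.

12600 J

n = P₁V₁/(RT₁) = 477×7.69/(8.314×461) = 0.957 mol.
Step 1 — Isobaric: P stays 477 kPa; V/T = const ⇒ T₂ = 986 K, V₂ = 16.4 L.
W = PΔV = 477×(16.4−7.69) kPa·L = 4180 J.
ΔU = nCvΔT = 0.957×20.8×(986−461) = 10400 J.
Q = ΔU + W = nCpΔT = 14600 J.
State after step 1: P = 477 kPa, V = 16.4 L, T = 986 K.
Step 2 — Adiabatic: T₂/T₁ = (P₂/P₁)^((γ−1)/γ) ⇒ T₂ = 986×(0.142)^0.286 = 564 K; V₂ = 66.3 L.
ΔU = nCvΔT = 0.957×20.8×(564−986) = -8390 J.
Q = 0 for an adiabatic process, so W = −ΔU = 8390 J.
Net over both steps: W = 12600 J, Q = 14600 J, ΔU = 2060 J.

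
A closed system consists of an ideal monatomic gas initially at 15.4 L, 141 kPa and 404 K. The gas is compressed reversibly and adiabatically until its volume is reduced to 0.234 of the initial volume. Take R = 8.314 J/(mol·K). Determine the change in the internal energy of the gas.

n = P₁V₁/(RT₁) = 141×15.4/(8.314×404) = 0.646 mol.
Adiabatic: TV^(γ−1) = const ⇒ T₂ = 404×(4.27)^0.667 = 1060 K; PV^γ = const ⇒ P₂ = 1590 kPa.
For an ideal gas ΔU = nCvΔT with Cv = (3/2)R = 12.5 J/(mol·K).
ΔU = 0.646×12.5×(1060−404) = 5320 J.

5320 J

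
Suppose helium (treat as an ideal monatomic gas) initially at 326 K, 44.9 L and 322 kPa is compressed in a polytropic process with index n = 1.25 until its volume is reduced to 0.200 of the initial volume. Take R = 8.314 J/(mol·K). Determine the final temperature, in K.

487 K

Polytropic n=1.25: T₂ = T₁(V₁/V₂)^(n−1) = 326×(5.00)^0.25 = 487 K; P₂ = P₁(V₁/V₂)^n = 2410 kPa.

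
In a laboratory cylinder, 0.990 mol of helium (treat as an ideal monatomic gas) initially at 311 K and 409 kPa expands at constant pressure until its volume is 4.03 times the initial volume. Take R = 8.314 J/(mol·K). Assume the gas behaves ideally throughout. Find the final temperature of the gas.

V₁ = nRT₁/P₁ = 0.990×8.314×311/409 = 6.26 L.
Isobaric: P stays 409 kPa; V/T = const ⇒ T₂ = 1250 K, V₂ = 25.2 L.

1250 K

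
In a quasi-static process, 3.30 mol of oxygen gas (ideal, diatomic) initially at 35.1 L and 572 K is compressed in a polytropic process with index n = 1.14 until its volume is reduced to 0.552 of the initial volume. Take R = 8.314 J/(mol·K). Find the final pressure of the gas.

P₁ = nRT₁/V₁ = 3.30×8.314×572/35.1 = 447 kPa.
Polytropic n=1.14: T₂ = T₁(V₁/V₂)^(n−1) = 572×(1.81)^0.14 = 622 K; P₂ = P₁(V₁/V₂)^n = 880 kPa.

880 kPa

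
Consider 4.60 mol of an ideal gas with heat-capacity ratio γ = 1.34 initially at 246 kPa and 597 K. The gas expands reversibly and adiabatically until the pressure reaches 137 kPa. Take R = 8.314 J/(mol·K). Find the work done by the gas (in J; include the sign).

V₁ = nRT₁/P₁ = 4.60×8.314×597/246 = 92.8 L.
Adiabatic: T₂/T₁ = (P₂/P₁)^((γ−1)/γ) ⇒ T₂ = 597×(0.557)^0.254 = 515 K; V₂ = 144 L.
ΔU = nCvΔT = 4.60×24.5×(515−597) = -9270 J.
Q = 0 for an adiabatic process, so W = −ΔU = 9270 J.

9270 J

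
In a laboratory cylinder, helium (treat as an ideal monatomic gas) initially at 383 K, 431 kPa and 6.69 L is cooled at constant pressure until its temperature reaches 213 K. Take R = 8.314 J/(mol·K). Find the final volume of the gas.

3.72 L

Isobaric: P stays 431 kPa; V/T = const ⇒ T₂ = 213 K, V₂ = 3.72 L.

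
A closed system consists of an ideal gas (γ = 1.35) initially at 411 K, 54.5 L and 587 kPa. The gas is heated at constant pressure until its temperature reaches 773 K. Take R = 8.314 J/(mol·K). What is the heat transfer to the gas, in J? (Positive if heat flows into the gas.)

109000 J

n = P₁V₁/(RT₁) = 587×54.5/(8.314×411) = 9.36 mol.
Isobaric: P stays 587 kPa; V/T = const ⇒ T₂ = 773 K, V₂ = 103 L.
W = PΔV = 587×(103−54.5) kPa·L = 28200 J.
ΔU = nCvΔT = 9.36×23.8×(773−411) = 80500 J.
Q = ΔU + W = nCpΔT = 109000 J.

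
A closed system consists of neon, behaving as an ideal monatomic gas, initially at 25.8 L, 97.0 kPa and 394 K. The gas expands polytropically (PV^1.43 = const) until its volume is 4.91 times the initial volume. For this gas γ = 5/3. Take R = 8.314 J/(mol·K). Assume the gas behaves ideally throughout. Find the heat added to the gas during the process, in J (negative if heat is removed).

1020 J

n = P₁V₁/(RT₁) = 97.0×25.8/(8.314×394) = 0.764 mol.
Polytropic n=1.43: T₂ = T₁(V₁/V₂)^(n−1) = 394×(0.204)^0.43 = 199 K; P₂ = P₁(V₁/V₂)^n = 9.97 kPa.
W = (P₁V₁−P₂V₂)/(n−1) = (97.0×25.8−9.97×127)/0.43 = 2880 J.
ΔU = nCvΔT = 0.764×12.5×(199−394) = -1860 J.
Q = ΔU + W = 1020 J.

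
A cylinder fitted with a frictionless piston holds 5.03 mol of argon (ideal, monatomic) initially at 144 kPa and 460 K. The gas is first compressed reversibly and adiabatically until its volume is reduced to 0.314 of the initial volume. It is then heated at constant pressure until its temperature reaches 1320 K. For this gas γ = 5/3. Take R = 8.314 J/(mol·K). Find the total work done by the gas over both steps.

V₁ = nRT₁/P₁ = 5.03×8.314×460/144 = 134 L.
Step 1 — Adiabatic: TV^(γ−1) = const ⇒ T₂ = 460×(3.18)^0.667 = 996 K; PV^γ = const ⇒ P₂ = 993 kPa.
ΔU = nCvΔT = 5.03×12.5×(996−460) = 33600 J.
Q = 0 for an adiabatic process, so W = −ΔU = -33600 J.
State after step 1: P = 993 kPa, V = 41.9 L, T = 996 K.
Step 2 — Isobaric: P stays 993 kPa; V/T = const ⇒ T₂ = 1320 K, V₂ = 55.6 L.
W = PΔV = 993×(55.6−41.9) kPa·L = 13600 J.
ΔU = nCvΔT = 5.03×12.5×(1320−996) = 20300 J.
Q = ΔU + W = nCpΔT = 33900 J.
Net over both steps: W = -20000 J, Q = 33900 J, ΔU = 53900 J.

-20000 J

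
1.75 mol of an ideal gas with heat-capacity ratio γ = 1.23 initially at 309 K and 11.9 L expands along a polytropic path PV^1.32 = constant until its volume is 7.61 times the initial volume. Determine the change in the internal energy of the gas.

-9340 J

P₁ = nRT₁/V₁ = 1.75×8.314×309/11.9 = 378 kPa.
Polytropic n=1.32: T₂ = T₁(V₁/V₂)^(n−1) = 309×(0.131)^0.32 = 161 K; P₂ = P₁(V₁/V₂)^n = 25.9 kPa.
For an ideal gas ΔU = nCvΔT with Cv = R/(γ−1) = 36.1 J/(mol·K).
ΔU = 1.75×36.1×(161−309) = -9340 J.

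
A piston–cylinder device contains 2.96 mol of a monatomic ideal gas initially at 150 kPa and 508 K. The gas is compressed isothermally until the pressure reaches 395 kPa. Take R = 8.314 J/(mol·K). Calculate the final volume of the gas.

V₁ = nRT₁/P₁ = 2.96×8.314×508/150 = 83.3 L.
Isothermal: T stays 508 K; PV = const ⇒ V₂ = 31.6 L, P₂ = 395 kPa.

31.6 L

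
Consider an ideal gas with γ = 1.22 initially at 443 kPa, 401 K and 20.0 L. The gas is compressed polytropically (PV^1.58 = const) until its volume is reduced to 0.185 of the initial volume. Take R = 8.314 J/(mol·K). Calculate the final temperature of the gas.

1070 K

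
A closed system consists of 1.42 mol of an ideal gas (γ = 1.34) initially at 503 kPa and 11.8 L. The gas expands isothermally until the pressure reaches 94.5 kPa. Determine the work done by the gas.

9920 J

T₁ = P₁V₁/(nR) = 503×11.8/(1.42×8.314) = 503 K.
Isothermal: T stays 503 K; PV = const ⇒ V₂ = 62.8 L, P₂ = 94.5 kPa.
W = nRT ln(V₂/V₁) = 1.42×8.314×503×ln(5.32) = 9920 J.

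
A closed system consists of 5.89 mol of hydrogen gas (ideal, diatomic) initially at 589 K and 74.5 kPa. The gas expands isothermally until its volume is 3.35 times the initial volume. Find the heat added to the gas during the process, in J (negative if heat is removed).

34900 J

V₁ = nRT₁/P₁ = 5.89×8.314×589/74.5 = 387 L.
Isothermal: T stays 589 K; PV = const ⇒ V₂ = 1300 L, P₂ = 22.2 kPa.
ΔU = 0 (ideal gas, T constant).
W = nRT ln(V₂/V₁) = 5.89×8.314×589×ln(3.35) = 34900 J.
Q = ΔU + W = 34900 J.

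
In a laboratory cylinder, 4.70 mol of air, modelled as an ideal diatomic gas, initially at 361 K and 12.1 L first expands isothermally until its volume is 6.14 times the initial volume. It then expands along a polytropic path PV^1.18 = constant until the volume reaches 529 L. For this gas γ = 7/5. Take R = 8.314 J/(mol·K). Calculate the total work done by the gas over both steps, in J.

48900 J

P₁ = nRT₁/V₁ = 4.70×8.314×361/12.1 = 1170 kPa.
Step 1 — Isothermal: T stays 361 K; PV = const ⇒ V₂ = 74.3 L, P₂ = 190 kPa.
ΔU = 0 (ideal gas, T constant).
W = nRT ln(V₂/V₁) = 4.70×8.314×361×ln(6.14) = 25600 J.
Q = ΔU + W = 25600 J.
State after step 1: P = 190 kPa, V = 74.3 L, T = 361 K.
Step 2 — Polytropic n=1.18: T₂ = T₁(V₁/V₂)^(n−1) = 361×(0.140)^0.18 = 254 K; P₂ = P₁(V₁/V₂)^n = 18.7 kPa.
W = (P₁V₁−P₂V₂)/(n−1) = (190×74.3−18.7×529)/0.18 = 23300 J.
ΔU = nCvΔT = 4.70×20.8×(254−361) = -10500 J.
Q = ΔU + W = 12800 J.
Net over both steps: W = 48900 J, Q = 38400 J, ΔU = -10500 J.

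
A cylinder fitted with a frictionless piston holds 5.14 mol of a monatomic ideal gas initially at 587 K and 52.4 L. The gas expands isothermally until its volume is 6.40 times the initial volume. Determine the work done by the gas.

P₁ = nRT₁/V₁ = 5.14×8.314×587/52.4 = 479 kPa.
Isothermal: T stays 587 K; PV = const ⇒ V₂ = 335 L, P₂ = 74.8 kPa.
W = nRT ln(V₂/V₁) = 5.14×8.314×587×ln(6.40) = 46600 J.

46600 J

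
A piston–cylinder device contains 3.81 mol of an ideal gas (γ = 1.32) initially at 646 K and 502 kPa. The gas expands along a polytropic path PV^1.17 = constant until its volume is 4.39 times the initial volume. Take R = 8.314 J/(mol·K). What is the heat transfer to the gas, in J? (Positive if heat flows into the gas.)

12500 J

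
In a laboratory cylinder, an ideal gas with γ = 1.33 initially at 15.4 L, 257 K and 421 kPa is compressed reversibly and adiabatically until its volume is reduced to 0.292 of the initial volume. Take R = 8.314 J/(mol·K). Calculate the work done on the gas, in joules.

9850 J

n = P₁V₁/(RT₁) = 421×15.4/(8.314×257) = 3.03 mol.
Adiabatic: TV^(γ−1) = const ⇒ T₂ = 257×(3.42)^0.330 = 386 K; PV^γ = const ⇒ P₂ = 2160 kPa.
ΔU = nCvΔT = 3.03×25.2×(386−257) = 9850 J.
Q = 0 for an adiabatic process, so W = −ΔU = -9850 J.
Work done on the gas = −W_by = 9850 J.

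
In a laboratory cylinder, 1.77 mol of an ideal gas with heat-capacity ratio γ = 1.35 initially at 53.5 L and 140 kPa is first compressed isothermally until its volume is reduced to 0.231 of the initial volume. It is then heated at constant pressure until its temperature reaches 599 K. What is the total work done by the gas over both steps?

-9650 J

T₁ = P₁V₁/(nR) = 140×53.5/(1.77×8.314) = 509 K.
Step 1 — Isothermal: T stays 509 K; PV = const ⇒ V₂ = 12.4 L, P₂ = 606 kPa.
ΔU = 0 (ideal gas, T constant).
W = nRT ln(V₂/V₁) = 1.77×8.314×509×ln(0.231) = -11000 J.
Q = ΔU + W = -11000 J.
State after step 1: P = 606 kPa, V = 12.4 L, T = 509 K.
Step 2 — Isobaric: P stays 606 kPa; V/T = const ⇒ T₂ = 599 K, V₂ = 14.5 L.
W = PΔV = 606×(14.5−12.4) kPa·L = 1320 J.
ΔU = nCvΔT = 1.77×23.8×(599−509) = 3790 J.
Q = ΔU + W = nCpΔT = 5110 J.
Net over both steps: W = -9650 J, Q = -5870 J, ΔU = 3790 J.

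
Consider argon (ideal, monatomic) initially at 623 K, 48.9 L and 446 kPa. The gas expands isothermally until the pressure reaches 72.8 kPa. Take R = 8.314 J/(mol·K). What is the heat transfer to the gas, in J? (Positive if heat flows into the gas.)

n = P₁V₁/(RT₁) = 446×48.9/(8.314×623) = 4.21 mol.
Isothermal: T stays 623 K; PV = const ⇒ V₂ = 300 L, P₂ = 72.8 kPa.
ΔU = 0 (ideal gas, T constant).
W = nRT ln(V₂/V₁) = 4.21×8.314×623×ln(6.13) = 39500 J.
Q = ΔU + W = 39500 J.

39500 J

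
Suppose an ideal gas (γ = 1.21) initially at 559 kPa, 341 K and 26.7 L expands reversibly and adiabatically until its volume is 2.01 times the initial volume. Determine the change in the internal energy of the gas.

-9690 J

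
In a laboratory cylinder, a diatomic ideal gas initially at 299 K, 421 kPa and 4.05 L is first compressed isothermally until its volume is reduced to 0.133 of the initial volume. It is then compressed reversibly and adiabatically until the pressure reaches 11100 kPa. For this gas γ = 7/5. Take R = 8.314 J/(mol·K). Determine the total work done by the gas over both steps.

n = P₁V₁/(RT₁) = 421×4.05/(8.314×299) = 0.686 mol.
Step 1 — Isothermal: T stays 299 K; PV = const ⇒ V₂ = 0.539 L, P₂ = 3170 kPa.
ΔU = 0 (ideal gas, T constant).
W = nRT ln(V₂/V₁) = 0.686×8.314×299×ln(0.133) = -3440 J.
Q = ΔU + W = -3440 J.
State after step 1: P = 3170 kPa, V = 0.539 L, T = 299 K.
Step 2 — Adiabatic: T₂/T₁ = (P₂/P₁)^((γ−1)/γ) ⇒ T₂ = 299×(3.51)^0.286 = 428 K; V₂ = 0.220 L.
ΔU = nCvΔT = 0.686×20.8×(428−299) = 1840 J.
Q = 0 for an adiabatic process, so W = −ΔU = -1840 J.
Net over both steps: W = -5280 J, Q = -3440 J, ΔU = 1840 J.

-5280 J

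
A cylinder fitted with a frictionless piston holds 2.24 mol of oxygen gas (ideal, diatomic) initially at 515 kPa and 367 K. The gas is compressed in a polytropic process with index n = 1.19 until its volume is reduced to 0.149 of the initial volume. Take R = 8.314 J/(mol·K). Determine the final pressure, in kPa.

4960 kPa

V₁ = nRT₁/P₁ = 2.24×8.314×367/515 = 13.3 L.
Polytropic n=1.19: T₂ = T₁(V₁/V₂)^(n−1) = 367×(6.71)^0.19 = 527 K; P₂ = P₁(V₁/V₂)^n = 4960 kPa.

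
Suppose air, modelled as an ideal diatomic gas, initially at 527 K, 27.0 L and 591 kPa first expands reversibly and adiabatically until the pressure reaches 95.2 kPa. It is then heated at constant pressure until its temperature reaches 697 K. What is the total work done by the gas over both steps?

27800 J

n = P₁V₁/(RT₁) = 591×27.0/(8.314×527) = 3.64 mol.
Step 1 — Adiabatic: T₂/T₁ = (P₂/P₁)^((γ−1)/γ) ⇒ T₂ = 527×(0.161)^0.286 = 313 K; V₂ = 99.5 L.
ΔU = nCvΔT = 3.64×20.8×(313−527) = -16200 J.
Q = 0 for an adiabatic process, so W = −ΔU = 16200 J.
State after step 1: P = 95.2 kPa, V = 99.5 L, T = 313 K.
Step 2 — Isobaric: P stays 95.2 kPa; V/T = const ⇒ T₂ = 697 K, V₂ = 222 L.
W = PΔV = 95.2×(222−99.5) kPa·L = 11600 J.
ΔU = nCvΔT = 3.64×20.8×(697−313) = 29100 J.
Q = ΔU + W = nCpΔT = 40700 J.
Net over both steps: W = 27800 J, Q = 40700 J, ΔU = 12900 J.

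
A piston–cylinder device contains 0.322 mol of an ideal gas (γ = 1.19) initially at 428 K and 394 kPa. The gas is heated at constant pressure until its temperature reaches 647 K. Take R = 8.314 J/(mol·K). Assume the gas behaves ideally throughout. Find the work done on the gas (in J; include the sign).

V₁ = nRT₁/P₁ = 0.322×8.314×428/394 = 2.91 L.
Isobaric: P stays 394 kPa; V/T = const ⇒ T₂ = 647 K, V₂ = 4.40 L.
W = PΔV = 394×(4.40−2.91) kPa·L = 586 J.
Work done on the gas = −W_by = -586 J.

-586 J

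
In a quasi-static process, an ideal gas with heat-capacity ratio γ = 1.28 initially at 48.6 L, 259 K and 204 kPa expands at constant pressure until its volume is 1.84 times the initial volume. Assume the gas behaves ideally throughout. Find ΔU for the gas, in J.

29700 J

n = P₁V₁/(RT₁) = 204×48.6/(8.314×259) = 4.60 mol.
Isobaric: P stays 204 kPa; V/T = const ⇒ T₂ = 477 K, V₂ = 89.4 L.
For an ideal gas ΔU = nCvΔT with Cv = R/(γ−1) = 29.7 J/(mol·K).
ΔU = 4.60×29.7×(477−259) = 29700 J.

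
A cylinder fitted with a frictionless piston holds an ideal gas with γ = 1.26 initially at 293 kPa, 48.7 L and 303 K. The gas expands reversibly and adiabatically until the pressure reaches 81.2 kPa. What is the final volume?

Adiabatic: T₂/T₁ = (P₂/P₁)^((γ−1)/γ) ⇒ T₂ = 303×(0.277)^0.206 = 233 K; V₂ = 135 L.

135 L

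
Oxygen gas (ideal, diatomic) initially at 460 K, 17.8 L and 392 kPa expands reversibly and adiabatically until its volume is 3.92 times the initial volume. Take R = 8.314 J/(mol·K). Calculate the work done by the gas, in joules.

7340 J

n = P₁V₁/(RT₁) = 392×17.8/(8.314×460) = 1.82 mol.
Adiabatic: TV^(γ−1) = const ⇒ T₂ = 460×(0.255)^0.400 = 266 K; PV^γ = const ⇒ P₂ = 57.9 kPa.
ΔU = nCvΔT = 1.82×20.8×(266−460) = -7340 J.
Q = 0 for an adiabatic process, so W = −ΔU = 7340 J.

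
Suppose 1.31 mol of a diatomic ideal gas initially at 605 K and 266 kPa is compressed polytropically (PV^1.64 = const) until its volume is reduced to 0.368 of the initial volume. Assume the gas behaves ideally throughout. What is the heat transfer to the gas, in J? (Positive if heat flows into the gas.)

V₁ = nRT₁/P₁ = 1.31×8.314×605/266 = 24.8 L.
Polytropic n=1.64: T₂ = T₁(V₁/V₂)^(n−1) = 605×(2.72)^0.64 = 1150 K; P₂ = P₁(V₁/V₂)^n = 1370 kPa.
W = (P₁V₁−P₂V₂)/(n−1) = (266×24.8−1370×9.12)/0.64 = -9230 J.
ΔU = nCvΔT = 1.31×20.8×(1150−605) = 14800 J.
Q = ΔU + W = 5540 J.

5540 J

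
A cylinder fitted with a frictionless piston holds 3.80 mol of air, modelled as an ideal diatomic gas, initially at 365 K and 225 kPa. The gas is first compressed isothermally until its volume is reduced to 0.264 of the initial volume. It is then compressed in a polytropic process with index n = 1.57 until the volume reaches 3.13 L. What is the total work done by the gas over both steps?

-41700 J

V₁ = nRT₁/P₁ = 3.80×8.314×365/225 = 51.3 L.
Step 1 — Isothermal: T stays 365 K; PV = const ⇒ V₂ = 13.5 L, P₂ = 852 kPa.
ΔU = 0 (ideal gas, T constant).
W = nRT ln(V₂/V₁) = 3.80×8.314×365×ln(0.264) = -15400 J.
Q = ΔU + W = -15400 J.
State after step 1: P = 852 kPa, V = 13.5 L, T = 365 K.
Step 2 — Polytropic n=1.57: T₂ = T₁(V₁/V₂)^(n−1) = 365×(4.32)^0.57 = 841 K; P₂ = P₁(V₁/V₂)^n = 8490 kPa.
W = (P₁V₁−P₂V₂)/(n−1) = (852×13.5−8490×3.13)/0.57 = -26400 J.
ΔU = nCvΔT = 3.80×20.8×(841−365) = 37600 J.
Q = ΔU + W = 11200 J.
Net over both steps: W = -41700 J, Q = -4150 J, ΔU = 37600 J.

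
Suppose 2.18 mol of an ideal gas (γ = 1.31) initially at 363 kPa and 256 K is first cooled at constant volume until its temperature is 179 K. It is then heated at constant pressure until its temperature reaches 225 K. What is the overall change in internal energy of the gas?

-1810 J

V₁ = nRT₁/P₁ = 2.18×8.314×256/363 = 12.8 L.
Step 1 — Isochoric: V stays 12.8 L; P/T = const ⇒ T₂ = 179 K, P₂ = 254 kPa.
W = 0 (no volume change).
ΔU = nCvΔT = 2.18×26.8×(179−256) = -4500 J.
Q = ΔU = -4500 J.
State after step 1: P = 254 kPa, V = 12.8 L, T = 179 K.
Step 2 — Isobaric: P stays 254 kPa; V/T = const ⇒ T₂ = 225 K, V₂ = 16.1 L.
W = PΔV = 254×(16.1−12.8) kPa·L = 834 J.
ΔU = nCvΔT = 2.18×26.8×(225−179) = 2690 J.
Q = ΔU + W = nCpΔT = 3520 J.
Net over both steps: W = 834 J, Q = -979 J, ΔU = -1810 J.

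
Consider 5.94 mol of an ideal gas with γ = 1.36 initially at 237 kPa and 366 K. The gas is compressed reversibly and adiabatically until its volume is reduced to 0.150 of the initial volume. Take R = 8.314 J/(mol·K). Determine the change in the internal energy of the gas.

V₁ = nRT₁/P₁ = 5.94×8.314×366/237 = 76.3 L.
Adiabatic: TV^(γ−1) = const ⇒ T₂ = 366×(6.67)^0.360 = 725 K; PV^γ = const ⇒ P₂ = 3130 kPa.
For an ideal gas ΔU = nCvΔT with Cv = R/(γ−1) = 23.1 J/(mol·K).
ΔU = 5.94×23.1×(725−366) = 49200 J.

49200 J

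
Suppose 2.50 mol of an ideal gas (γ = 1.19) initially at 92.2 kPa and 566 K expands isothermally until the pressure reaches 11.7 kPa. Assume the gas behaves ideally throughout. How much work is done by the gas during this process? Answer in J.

V₁ = nRT₁/P₁ = 2.50×8.314×566/92.2 = 128 L.
Isothermal: T stays 566 K; PV = const ⇒ V₂ = 1010 L, P₂ = 11.7 kPa.
W = nRT ln(V₂/V₁) = 2.50×8.314×566×ln(7.88) = 24300 J.

24300 J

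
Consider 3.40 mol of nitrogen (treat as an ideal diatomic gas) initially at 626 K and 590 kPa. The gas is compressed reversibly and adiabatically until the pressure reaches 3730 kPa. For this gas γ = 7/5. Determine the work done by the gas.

V₁ = nRT₁/P₁ = 3.40×8.314×626/590 = 30.0 L.
Adiabatic: T₂/T₁ = (P₂/P₁)^((γ−1)/γ) ⇒ T₂ = 626×(6.32)^0.286 = 1060 K; V₂ = 8.03 L.
ΔU = nCvΔT = 3.40×20.8×(1060−626) = 30700 J.
Q = 0 for an adiabatic process, so W = −ΔU = -30700 J.

-30700 J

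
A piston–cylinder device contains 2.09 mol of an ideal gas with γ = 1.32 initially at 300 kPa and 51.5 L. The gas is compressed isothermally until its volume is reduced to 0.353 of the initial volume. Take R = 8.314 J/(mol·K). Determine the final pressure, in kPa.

T₁ = P₁V₁/(nR) = 300×51.5/(2.09×8.314) = 889 K.
Isothermal: T stays 889 K; PV = const ⇒ V₂ = 18.2 L, P₂ = 850 kPa.

850 kPa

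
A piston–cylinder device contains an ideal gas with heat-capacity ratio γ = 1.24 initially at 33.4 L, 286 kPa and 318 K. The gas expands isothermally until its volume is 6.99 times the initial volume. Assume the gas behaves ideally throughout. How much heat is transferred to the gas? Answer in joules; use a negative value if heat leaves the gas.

18600 J

n = P₁V₁/(RT₁) = 286×33.4/(8.314×318) = 3.61 mol.
Isothermal: T stays 318 K; PV = const ⇒ V₂ = 233 L, P₂ = 40.9 kPa.
ΔU = 0 (ideal gas, T constant).
W = nRT ln(V₂/V₁) = 3.61×8.314×318×ln(6.99) = 18600 J.
Q = ΔU + W = 18600 J.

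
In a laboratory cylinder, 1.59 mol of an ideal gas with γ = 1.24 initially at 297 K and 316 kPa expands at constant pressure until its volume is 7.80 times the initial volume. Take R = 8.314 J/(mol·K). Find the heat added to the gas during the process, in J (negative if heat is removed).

138000 J

V₁ = nRT₁/P₁ = 1.59×8.314×297/316 = 12.4 L.
Isobaric: P stays 316 kPa; V/T = const ⇒ T₂ = 2320 K, V₂ = 96.9 L.
W = PΔV = 316×(96.9−12.4) kPa·L = 26700 J.
ΔU = nCvΔT = 1.59×34.6×(2320−297) = 111000 J.
Q = ΔU + W = nCpΔT = 138000 J.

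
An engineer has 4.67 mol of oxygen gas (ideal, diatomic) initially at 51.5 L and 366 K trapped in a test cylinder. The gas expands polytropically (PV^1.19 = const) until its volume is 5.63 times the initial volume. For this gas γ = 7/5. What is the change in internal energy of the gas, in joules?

-9940 J

P₁ = nRT₁/V₁ = 4.67×8.314×366/51.5 = 276 kPa.
Polytropic n=1.19: T₂ = T₁(V₁/V₂)^(n−1) = 366×(0.178)^0.19 = 264 K; P₂ = P₁(V₁/V₂)^n = 35.3 kPa.
For an ideal gas ΔU = nCvΔT with Cv = (5/2)R = 20.8 J/(mol·K).
ΔU = 4.67×20.8×(264−366) = -9940 J.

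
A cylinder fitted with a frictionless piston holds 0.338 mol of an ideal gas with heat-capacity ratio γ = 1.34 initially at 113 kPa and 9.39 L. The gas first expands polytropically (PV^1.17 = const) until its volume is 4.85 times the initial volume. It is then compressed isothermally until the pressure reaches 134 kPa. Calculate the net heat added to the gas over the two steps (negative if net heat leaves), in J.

T₁ = P₁V₁/(nR) = 113×9.39/(0.338×8.314) = 378 K.
Step 1 — Polytropic n=1.17: T₂ = T₁(V₁/V₂)^(n−1) = 378×(0.206)^0.17 = 289 K; P₂ = P₁(V₁/V₂)^n = 17.8 kPa.
W = (P₁V₁−P₂V₂)/(n−1) = (113×9.39−17.8×45.5)/0.17 = 1470 J.
ΔU = nCvΔT = 0.338×24.5×(289−378) = -735 J.
Q = ΔU + W = 735 J.
State after step 1: P = 17.8 kPa, V = 45.5 L, T = 289 K.
Step 2 — Isothermal: T stays 289 K; PV = const ⇒ V₂ = 6.05 L, P₂ = 134 kPa.
ΔU = 0 (ideal gas, T constant).
W = nRT ln(V₂/V₁) = 0.338×8.314×289×ln(0.133) = -1640 J.
Q = ΔU + W = -1640 J.
Net over both steps: W = -168 J, Q = -902 J, ΔU = -735 J.

-902 J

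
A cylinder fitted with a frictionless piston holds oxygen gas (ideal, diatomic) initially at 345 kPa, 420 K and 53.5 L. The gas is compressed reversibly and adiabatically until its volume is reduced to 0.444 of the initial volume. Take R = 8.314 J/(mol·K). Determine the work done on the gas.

n = P₁V₁/(RT₁) = 345×53.5/(8.314×420) = 5.29 mol.
Adiabatic: TV^(γ−1) = const ⇒ T₂ = 420×(2.25)^0.400 = 581 K; PV^γ = const ⇒ P₂ = 1080 kPa.
ΔU = nCvΔT = 5.29×20.8×(581−420) = 17700 J.
Q = 0 for an adiabatic process, so W = −ΔU = -17700 J.
Work done on the gas = −W_by = 17700 J.

17700 J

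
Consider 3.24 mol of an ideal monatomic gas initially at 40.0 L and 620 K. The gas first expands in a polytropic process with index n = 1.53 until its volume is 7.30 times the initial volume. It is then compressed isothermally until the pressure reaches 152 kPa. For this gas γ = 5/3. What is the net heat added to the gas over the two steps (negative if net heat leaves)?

-7620 J

P₁ = nRT₁/V₁ = 3.24×8.314×620/40.0 = 418 kPa.
Step 1 — Polytropic n=1.53: T₂ = T₁(V₁/V₂)^(n−1) = 620×(0.137)^0.53 = 216 K; P₂ = P₁(V₁/V₂)^n = 19.9 kPa.
W = (P₁V₁−P₂V₂)/(n−1) = (418×40.0−19.9×292)/0.53 = 20500 J.
ΔU = nCvΔT = 3.24×12.5×(216−620) = -16300 J.
Q = ΔU + W = 4210 J.
State after step 1: P = 19.9 kPa, V = 292 L, T = 216 K.
Step 2 — Isothermal: T stays 216 K; PV = const ⇒ V₂ = 38.3 L, P₂ = 152 kPa.
ΔU = 0 (ideal gas, T constant).
W = nRT ln(V₂/V₁) = 3.24×8.314×216×ln(0.131) = -11800 J.
Q = ΔU + W = -11800 J.
Net over both steps: W = 8700 J, Q = -7620 J, ΔU = -16300 J.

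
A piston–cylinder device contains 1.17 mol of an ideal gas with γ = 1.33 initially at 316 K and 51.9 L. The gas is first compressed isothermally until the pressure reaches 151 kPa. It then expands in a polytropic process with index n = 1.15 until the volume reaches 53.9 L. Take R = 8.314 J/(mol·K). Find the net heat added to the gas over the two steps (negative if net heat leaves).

-1360 J

P₁ = nRT₁/V₁ = 1.17×8.314×316/51.9 = 59.2 kPa.
Step 1 — Isothermal: T stays 316 K; PV = const ⇒ V₂ = 20.4 L, P₂ = 151 kPa.
ΔU = 0 (ideal gas, T constant).
W = nRT ln(V₂/V₁) = 1.17×8.314×316×ln(0.392) = -2880 J.
Q = ΔU + W = -2880 J.
State after step 1: P = 151 kPa, V = 20.4 L, T = 316 K.
Step 2 — Polytropic n=1.15: T₂ = T₁(V₁/V₂)^(n−1) = 316×(0.378)^0.15 = 273 K; P₂ = P₁(V₁/V₂)^n = 49.3 kPa.
W = (P₁V₁−P₂V₂)/(n−1) = (151×20.4−49.3×53.9)/0.15 = 2780 J.
ΔU = nCvΔT = 1.17×25.2×(273−316) = -1270 J.
Q = ΔU + W = 1520 J.
Net over both steps: W = -92.1 J, Q = -1360 J, ΔU = -1270 J.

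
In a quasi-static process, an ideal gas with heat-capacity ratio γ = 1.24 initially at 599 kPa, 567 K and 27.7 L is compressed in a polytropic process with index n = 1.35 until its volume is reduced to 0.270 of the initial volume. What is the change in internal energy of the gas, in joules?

40200 J

n = P₁V₁/(RT₁) = 599×27.7/(8.314×567) = 3.52 mol.
Polytropic n=1.35: T₂ = T₁(V₁/V₂)^(n−1) = 567×(3.70)^0.35 = 897 K; P₂ = P₁(V₁/V₂)^n = 3510 kPa.
For an ideal gas ΔU = nCvΔT with Cv = R/(γ−1) = 34.6 J/(mol·K).
ΔU = 3.52×34.6×(897−567) = 40200 J.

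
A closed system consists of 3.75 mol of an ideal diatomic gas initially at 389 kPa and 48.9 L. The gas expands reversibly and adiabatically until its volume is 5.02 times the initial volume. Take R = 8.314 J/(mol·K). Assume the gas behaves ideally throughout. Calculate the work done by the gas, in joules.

22600 J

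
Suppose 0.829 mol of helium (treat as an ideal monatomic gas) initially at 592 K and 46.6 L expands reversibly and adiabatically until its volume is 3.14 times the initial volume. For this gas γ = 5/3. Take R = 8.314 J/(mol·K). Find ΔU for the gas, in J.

P₁ = nRT₁/V₁ = 0.829×8.314×592/46.6 = 87.6 kPa.
Adiabatic: TV^(γ−1) = const ⇒ T₂ = 592×(0.318)^0.667 = 276 K; PV^γ = const ⇒ P₂ = 13.0 kPa.
For an ideal gas ΔU = nCvΔT with Cv = (3/2)R = 12.5 J/(mol·K).
ΔU = 0.829×12.5×(276−592) = -3270 J.

-3270 J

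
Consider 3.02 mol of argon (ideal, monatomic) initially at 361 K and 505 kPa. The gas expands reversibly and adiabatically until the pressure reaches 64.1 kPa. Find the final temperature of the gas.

V₁ = nRT₁/P₁ = 3.02×8.314×361/505 = 17.9 L.
Adiabatic: T₂/T₁ = (P₂/P₁)^((γ−1)/γ) ⇒ T₂ = 361×(0.127)^0.400 = 158 K; V₂ = 61.9 L.

158 K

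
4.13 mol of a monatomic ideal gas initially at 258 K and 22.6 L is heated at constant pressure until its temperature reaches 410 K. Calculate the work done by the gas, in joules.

P₁ = nRT₁/V₁ = 4.13×8.314×258/22.6 = 392 kPa.
Isobaric: P stays 392 kPa; V/T = const ⇒ T₂ = 410 K, V₂ = 35.9 L.
W = PΔV = 392×(35.9−22.6) kPa·L = 5220 J.

5220 J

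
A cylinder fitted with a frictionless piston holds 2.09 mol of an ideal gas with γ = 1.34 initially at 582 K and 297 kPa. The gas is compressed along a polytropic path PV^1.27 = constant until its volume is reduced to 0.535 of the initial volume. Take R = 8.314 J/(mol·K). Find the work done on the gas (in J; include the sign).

6890 J

V₁ = nRT₁/P₁ = 2.09×8.314×582/297 = 34.1 L.
Polytropic n=1.27: T₂ = T₁(V₁/V₂)^(n−1) = 582×(1.87)^0.27 = 689 K; P₂ = P₁(V₁/V₂)^n = 657 kPa.
W = (P₁V₁−P₂V₂)/(n−1) = (297×34.1−657×18.2)/0.27 = -6890 J.
Work done on the gas = −W_by = 6890 J.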